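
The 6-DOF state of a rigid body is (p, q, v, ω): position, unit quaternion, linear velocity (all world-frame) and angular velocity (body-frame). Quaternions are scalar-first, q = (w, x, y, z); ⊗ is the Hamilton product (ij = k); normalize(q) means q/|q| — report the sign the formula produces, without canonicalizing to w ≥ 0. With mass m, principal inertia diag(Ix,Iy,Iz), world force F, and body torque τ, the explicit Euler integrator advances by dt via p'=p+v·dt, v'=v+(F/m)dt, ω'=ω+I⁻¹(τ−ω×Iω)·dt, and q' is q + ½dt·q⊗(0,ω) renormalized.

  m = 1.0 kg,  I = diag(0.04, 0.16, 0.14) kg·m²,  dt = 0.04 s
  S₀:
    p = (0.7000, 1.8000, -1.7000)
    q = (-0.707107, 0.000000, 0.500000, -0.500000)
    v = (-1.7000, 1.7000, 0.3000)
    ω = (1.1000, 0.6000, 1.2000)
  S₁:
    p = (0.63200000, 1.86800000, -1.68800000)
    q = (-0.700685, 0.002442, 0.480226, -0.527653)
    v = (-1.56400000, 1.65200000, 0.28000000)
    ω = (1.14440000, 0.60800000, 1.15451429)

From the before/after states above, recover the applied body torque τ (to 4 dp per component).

τ = (0.0300, -0.1000, -0.0800)

ω₁ − ω₀ = (0.04440000, 0.00800000, -0.04548571)
precession coupling = (-0.0144, -0.1320, 0.0792)
applied torque τ = (0.0300, -0.1000, -0.0800)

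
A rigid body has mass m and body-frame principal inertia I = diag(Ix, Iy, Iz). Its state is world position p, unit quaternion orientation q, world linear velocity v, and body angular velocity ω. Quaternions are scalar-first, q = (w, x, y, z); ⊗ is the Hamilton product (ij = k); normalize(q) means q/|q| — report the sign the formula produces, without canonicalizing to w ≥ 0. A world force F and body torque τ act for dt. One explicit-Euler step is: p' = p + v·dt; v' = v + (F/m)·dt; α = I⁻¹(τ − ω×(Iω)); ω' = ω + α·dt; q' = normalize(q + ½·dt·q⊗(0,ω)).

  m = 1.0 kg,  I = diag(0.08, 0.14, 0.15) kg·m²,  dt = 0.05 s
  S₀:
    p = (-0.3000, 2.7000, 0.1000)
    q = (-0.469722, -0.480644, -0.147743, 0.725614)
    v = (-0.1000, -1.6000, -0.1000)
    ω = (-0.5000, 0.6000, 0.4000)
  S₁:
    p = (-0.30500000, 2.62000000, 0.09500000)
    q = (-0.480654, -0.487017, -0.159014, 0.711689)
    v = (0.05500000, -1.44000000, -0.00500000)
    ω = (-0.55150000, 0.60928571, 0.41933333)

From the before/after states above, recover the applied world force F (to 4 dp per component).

velocity change Δv = (0.15500000, 0.16000000, 0.09500000)
applied force F = (3.1000, 3.2000, 1.9000)

F = (3.1000, 3.2000, 1.9000)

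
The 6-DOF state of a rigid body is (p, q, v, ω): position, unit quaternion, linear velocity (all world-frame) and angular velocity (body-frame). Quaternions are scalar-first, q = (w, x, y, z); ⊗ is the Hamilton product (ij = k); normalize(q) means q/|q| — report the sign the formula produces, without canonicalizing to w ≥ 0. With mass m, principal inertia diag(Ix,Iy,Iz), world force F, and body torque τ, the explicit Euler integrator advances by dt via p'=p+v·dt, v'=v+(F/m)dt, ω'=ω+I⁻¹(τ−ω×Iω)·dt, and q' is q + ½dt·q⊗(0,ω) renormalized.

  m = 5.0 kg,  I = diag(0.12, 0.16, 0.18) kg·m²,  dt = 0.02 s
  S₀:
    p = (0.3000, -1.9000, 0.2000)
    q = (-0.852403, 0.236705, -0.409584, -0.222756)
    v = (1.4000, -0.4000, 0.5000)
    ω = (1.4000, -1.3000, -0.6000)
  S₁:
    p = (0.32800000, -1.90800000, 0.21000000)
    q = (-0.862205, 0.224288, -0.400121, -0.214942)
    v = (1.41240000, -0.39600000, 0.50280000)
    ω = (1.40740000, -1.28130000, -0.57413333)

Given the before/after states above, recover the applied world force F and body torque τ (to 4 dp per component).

F = (3.1000, 1.0000, 0.7000)
τ = (0.0600, 0.2000, 0.1600)

rate change Δω = (0.00740000, 0.01870000, 0.02586667)
ω₀×(Iω₀) = (0.0156, 0.0504, -0.0728)
τ = I·(Δω/dt) + ω₀×(Iω₀) = (0.0600, 0.2000, 0.1600)
velocity change Δv = (0.01240000, 0.00400000, 0.00280000)
applied force F = (3.1000, 1.0000, 0.7000)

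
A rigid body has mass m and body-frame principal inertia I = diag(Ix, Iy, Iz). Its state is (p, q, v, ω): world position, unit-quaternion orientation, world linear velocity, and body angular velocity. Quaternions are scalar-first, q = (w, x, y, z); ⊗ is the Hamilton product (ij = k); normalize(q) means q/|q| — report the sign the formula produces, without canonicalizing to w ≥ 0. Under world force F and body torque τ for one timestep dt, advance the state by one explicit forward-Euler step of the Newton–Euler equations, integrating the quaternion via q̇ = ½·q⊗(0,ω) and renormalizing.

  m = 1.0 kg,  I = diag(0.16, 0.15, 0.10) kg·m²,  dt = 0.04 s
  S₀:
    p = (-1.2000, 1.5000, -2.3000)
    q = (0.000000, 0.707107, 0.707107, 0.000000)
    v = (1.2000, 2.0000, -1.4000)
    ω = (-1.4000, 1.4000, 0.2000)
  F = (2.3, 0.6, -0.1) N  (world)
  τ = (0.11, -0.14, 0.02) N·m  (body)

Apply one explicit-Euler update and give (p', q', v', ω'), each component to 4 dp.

p' = (-1.1520, 1.5800, -2.3560)
q' = (0.0000, 0.7094, 0.7037, 0.0396)
v' = (1.2920, 2.0240, -1.4040)
ω' = (-1.3690, 1.3671, 0.2002)

precession coupling ω×(Iω) = (-0.0140, -0.0168, 0.0196)
α = I⁻¹(τ − ω×Iω) = (0.7750, -0.8213, 0.0040)
ω + α·dt = (-1.3690, 1.3671, 0.2002)
2q̇ = q⊗(0,ω) = (0.0000000, 0.1414214, -0.1414214, 1.9798996)
q' = normalize(q + ½dt·q⊗(0,ω)) = (0.0000, 0.7094, 0.7037, 0.0396)
a = F/m = (2.3000, 0.6000, -0.1000)
new position p' = (-1.1520, 1.5800, -2.3560)
new velocity v' = (1.2920, 2.0240, -1.4040)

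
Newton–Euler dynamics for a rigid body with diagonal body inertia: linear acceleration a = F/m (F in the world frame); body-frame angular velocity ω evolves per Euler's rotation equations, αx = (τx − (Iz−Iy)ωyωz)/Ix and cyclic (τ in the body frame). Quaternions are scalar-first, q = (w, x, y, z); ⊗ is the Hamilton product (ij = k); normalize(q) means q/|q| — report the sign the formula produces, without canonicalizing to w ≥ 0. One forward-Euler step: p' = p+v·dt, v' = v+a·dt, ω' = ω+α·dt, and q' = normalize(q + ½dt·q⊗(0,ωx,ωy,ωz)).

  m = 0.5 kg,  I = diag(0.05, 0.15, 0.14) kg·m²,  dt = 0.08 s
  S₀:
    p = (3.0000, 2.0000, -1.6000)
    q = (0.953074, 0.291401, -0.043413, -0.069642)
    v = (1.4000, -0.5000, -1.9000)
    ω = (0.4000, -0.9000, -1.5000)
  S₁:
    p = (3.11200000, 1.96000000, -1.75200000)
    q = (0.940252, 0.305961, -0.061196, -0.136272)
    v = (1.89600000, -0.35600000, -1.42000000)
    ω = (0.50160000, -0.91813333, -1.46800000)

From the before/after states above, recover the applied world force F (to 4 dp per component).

v₁ − v₀ = (0.49600000, 0.14400000, 0.48000000)
m·(v₁−v₀)/dt = (3.1000, 0.9000, 3.0000)

F = (3.1000, 0.9000, 3.0000)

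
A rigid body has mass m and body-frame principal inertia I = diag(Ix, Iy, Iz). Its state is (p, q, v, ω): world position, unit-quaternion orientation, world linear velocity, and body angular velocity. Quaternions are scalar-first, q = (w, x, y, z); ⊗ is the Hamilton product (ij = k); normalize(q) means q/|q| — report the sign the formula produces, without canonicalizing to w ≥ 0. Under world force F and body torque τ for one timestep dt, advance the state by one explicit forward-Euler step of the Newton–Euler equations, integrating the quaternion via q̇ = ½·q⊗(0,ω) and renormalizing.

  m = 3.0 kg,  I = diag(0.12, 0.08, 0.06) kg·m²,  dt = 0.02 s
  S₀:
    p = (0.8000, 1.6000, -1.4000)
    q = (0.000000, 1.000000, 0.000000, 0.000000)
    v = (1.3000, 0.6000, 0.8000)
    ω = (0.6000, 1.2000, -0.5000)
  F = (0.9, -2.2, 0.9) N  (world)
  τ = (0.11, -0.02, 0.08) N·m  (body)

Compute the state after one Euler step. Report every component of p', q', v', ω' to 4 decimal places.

(τ − ω×Iω)/I = (0.8167, -0.0250, 1.8133)
ω' = ω + α·dt = (0.6163, 1.1995, -0.4637)
2q̇ = q⊗(0,ω) = (-0.6000000, 0.0000000, 0.5000000, 1.2000000)
updated quaternion q' = (-0.0060, 0.9999, 0.0050, 0.0120)
p + v·dt = (0.8260, 1.6120, -1.3840)
new velocity v' = (1.3060, 0.5853, 0.8060)

p' = (0.8260, 1.6120, -1.3840)
q' = (-0.0060, 0.9999, 0.0050, 0.0120)
v' = (1.3060, 0.5853, 0.8060)
ω' = (0.6163, 1.1995, -0.4637)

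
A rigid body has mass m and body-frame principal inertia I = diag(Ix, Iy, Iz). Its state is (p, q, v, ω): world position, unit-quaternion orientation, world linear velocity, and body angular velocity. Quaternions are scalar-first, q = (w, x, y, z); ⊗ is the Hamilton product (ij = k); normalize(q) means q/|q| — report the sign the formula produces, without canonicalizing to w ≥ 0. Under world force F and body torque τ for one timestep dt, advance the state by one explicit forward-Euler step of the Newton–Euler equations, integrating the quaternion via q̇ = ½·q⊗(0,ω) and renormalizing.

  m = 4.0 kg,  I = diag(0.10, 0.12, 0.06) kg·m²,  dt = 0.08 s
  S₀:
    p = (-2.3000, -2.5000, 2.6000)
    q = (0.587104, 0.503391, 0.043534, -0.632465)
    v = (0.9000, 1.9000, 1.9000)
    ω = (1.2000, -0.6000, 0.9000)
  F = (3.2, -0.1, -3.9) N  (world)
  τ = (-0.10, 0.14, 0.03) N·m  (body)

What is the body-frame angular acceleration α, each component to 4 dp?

precession coupling ω×(Iω) = (0.0324, 0.0432, -0.0144)
angular accel α = (-1.3240, 0.8067, 0.7400)

α = (-1.3240, 0.8067, 0.7400)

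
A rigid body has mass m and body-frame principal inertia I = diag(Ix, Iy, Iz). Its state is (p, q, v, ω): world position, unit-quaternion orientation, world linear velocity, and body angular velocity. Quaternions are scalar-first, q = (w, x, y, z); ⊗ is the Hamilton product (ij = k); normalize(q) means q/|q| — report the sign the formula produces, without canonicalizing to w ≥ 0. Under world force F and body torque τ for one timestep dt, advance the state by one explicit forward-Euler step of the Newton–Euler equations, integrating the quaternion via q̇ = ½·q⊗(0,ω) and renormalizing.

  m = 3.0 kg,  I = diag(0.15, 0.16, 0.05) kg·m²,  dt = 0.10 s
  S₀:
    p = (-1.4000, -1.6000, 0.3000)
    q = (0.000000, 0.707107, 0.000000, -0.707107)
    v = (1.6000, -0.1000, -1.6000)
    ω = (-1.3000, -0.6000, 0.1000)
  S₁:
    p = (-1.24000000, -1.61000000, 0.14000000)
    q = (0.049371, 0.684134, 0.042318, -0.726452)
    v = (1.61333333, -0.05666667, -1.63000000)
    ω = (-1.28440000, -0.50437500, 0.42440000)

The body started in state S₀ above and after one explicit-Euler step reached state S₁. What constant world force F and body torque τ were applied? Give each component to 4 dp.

Δω = ω₁−ω₀ = (0.01560000, 0.09562500, 0.32440000)
precession coupling = (0.0066, -0.0130, 0.0078)
I·α + gyro = (0.0300, 0.1400, 0.1700)
v₁ − v₀ = (0.01333333, 0.04333333, -0.03000000)
m·(v₁−v₀)/dt = (0.4000, 1.3000, -0.9000)

F = (0.4000, 1.3000, -0.9000)
τ = (0.0300, 0.1400, 0.1700)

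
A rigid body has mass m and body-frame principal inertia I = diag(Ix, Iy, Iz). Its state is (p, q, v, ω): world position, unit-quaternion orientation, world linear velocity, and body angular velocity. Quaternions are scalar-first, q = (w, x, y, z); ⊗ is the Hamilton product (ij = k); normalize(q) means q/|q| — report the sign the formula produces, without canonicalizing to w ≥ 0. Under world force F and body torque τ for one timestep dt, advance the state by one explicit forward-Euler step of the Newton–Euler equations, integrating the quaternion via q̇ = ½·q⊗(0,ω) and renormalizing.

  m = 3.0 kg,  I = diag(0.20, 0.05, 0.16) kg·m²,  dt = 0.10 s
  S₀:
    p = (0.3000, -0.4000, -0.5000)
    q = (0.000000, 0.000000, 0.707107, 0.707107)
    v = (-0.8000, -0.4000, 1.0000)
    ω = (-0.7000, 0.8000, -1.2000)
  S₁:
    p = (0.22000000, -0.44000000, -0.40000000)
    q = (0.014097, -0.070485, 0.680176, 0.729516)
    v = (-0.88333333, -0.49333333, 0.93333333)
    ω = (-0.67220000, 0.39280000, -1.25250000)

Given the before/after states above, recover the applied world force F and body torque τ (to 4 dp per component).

F = (-2.5000, -2.8000, -2.0000)
τ = (-0.0500, -0.1700, 0.0000)

Δω = ω₁−ω₀ = (0.02780000, -0.40720000, -0.05250000)
applied torque τ = (-0.0500, -0.1700, 0.0000)
Δv = v₁−v₀ = (-0.08333333, -0.09333333, -0.06666667)
F = m·Δv/dt = (-2.5000, -2.8000, -2.0000)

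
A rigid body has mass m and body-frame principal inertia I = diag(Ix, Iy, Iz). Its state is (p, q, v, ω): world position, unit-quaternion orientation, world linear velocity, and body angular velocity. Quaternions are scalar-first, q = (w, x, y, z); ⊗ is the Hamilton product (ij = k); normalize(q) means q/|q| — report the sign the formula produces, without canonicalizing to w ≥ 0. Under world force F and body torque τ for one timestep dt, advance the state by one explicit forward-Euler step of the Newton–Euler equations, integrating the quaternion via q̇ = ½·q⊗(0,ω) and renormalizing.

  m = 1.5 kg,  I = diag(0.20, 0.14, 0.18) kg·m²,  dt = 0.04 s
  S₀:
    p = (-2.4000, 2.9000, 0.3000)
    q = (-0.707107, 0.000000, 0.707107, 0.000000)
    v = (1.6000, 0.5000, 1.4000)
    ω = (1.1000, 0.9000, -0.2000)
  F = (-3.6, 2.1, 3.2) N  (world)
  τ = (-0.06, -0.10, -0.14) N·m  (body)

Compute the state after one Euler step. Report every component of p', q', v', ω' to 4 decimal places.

p' = (-2.3360, 2.9200, 0.3560)
q' = (-0.7195, -0.0184, 0.6941, -0.0127)
v' = (1.5040, 0.5560, 1.4853)
ω' = (1.0894, 0.8727, -0.2179)

a = (-2.4000, 1.4000, 2.1333)
p' = p + v·dt = (-2.3360, 2.9200, 0.3560)
v + (F/m)dt = (1.5040, 0.5560, 1.4853)
gyro term ω×Iω = (-0.0072, -0.0044, -0.0594)
angular accel α = (-0.2640, -0.6829, -0.4478)
ω' = ω + α·dt = (1.0894, 0.8727, -0.2179)
Hamilton product q⊗(0,ω) = (-0.6363963, -0.9192391, -0.6363963, -0.6363963)
q + ½dt·q⊗(0,ω), renormalized = (-0.7195, -0.0184, 0.6941, -0.0127)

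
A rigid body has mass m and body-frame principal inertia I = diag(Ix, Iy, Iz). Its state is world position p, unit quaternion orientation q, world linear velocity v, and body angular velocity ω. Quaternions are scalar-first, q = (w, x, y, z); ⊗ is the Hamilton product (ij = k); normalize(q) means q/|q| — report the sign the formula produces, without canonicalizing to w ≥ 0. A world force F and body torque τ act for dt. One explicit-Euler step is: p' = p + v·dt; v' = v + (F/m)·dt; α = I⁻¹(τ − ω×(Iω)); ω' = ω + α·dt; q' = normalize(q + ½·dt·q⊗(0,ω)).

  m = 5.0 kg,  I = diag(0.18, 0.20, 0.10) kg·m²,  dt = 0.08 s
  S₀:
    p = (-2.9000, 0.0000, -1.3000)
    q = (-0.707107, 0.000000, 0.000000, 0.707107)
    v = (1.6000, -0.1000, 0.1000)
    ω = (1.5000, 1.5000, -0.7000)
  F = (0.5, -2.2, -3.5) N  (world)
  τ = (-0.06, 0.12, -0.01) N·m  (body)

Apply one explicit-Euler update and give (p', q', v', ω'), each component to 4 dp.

gyro term ω×Iω = (0.1050, -0.0840, 0.0450)
α = I⁻¹(τ − ω×Iω) = (-0.9167, 1.0200, -0.5500)
new body rate ω' = (1.4267, 1.5816, -0.7440)
2q̇ = q⊗(0,ω) = (0.4949749, -2.1213210, 0.0000000, 0.4949749)
q + ½dt·q⊗(0,ω), renormalized = (-0.6846, -0.0845, 0.0000, 0.7240)
a = (0.1000, -0.4400, -0.7000)
new position p' = (-2.7720, -0.0080, -1.2920)
new velocity v' = (1.6080, -0.1352, 0.0440)

p' = (-2.7720, -0.0080, -1.2920)
q' = (-0.6846, -0.0845, 0.0000, 0.7240)
v' = (1.6080, -0.1352, 0.0440)
ω' = (1.4267, 1.5816, -0.7440)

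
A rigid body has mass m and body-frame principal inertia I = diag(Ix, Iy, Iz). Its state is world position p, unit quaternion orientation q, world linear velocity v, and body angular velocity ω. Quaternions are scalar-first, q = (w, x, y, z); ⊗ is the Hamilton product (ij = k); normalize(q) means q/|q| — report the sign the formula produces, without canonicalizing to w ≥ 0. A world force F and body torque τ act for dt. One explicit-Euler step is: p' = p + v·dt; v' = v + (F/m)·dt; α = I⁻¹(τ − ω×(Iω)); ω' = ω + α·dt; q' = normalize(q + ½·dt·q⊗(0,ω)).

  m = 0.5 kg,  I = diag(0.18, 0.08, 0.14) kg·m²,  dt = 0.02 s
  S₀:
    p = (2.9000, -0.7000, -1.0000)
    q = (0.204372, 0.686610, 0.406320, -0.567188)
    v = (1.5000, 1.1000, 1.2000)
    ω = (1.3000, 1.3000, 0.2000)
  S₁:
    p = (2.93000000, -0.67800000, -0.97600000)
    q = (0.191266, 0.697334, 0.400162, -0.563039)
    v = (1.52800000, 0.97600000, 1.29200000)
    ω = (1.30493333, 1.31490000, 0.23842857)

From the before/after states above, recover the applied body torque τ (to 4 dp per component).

rate change Δω = (0.00493333, 0.01490000, 0.03842857)
ω₀×(Iω₀) = (0.0156, 0.0104, -0.1690)
applied torque τ = (0.0600, 0.0700, 0.1000)

τ = (0.0600, 0.0700, 0.1000)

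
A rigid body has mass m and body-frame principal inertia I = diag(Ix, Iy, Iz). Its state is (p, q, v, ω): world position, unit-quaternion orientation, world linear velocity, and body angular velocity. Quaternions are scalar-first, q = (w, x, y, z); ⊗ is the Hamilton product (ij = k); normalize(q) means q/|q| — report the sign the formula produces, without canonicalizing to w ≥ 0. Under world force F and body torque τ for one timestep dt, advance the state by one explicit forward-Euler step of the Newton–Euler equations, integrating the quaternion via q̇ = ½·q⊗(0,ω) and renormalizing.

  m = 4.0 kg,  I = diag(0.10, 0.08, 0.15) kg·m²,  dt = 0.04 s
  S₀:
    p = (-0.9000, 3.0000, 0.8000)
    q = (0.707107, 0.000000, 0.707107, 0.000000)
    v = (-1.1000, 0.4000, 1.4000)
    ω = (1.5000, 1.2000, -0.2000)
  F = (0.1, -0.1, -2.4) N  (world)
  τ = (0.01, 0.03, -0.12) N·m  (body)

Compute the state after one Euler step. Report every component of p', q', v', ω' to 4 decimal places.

p' = (-0.9440, 3.0160, 0.8560)
q' = (0.6896, 0.0184, 0.7235, -0.0240)
v' = (-1.0990, 0.3990, 1.3760)
ω' = (1.5107, 1.2075, -0.2224)

ω×(Iω) gyroscopic = (-0.0168, 0.0150, -0.0360)
angular accel α = (0.2680, 0.1875, -0.5600)
ω + α·dt = (1.5107, 1.2075, -0.2224)
Hamilton product q⊗(0,ω) = (-0.8485284, 0.9192391, 0.8485284, -1.2020819)
q' = normalize(q + ½dt·q⊗(0,ω)) = (0.6896, 0.0184, 0.7235, -0.0240)
p + v·dt = (-0.9440, 3.0160, 0.8560)
v' = v + a·dt = (-1.0990, 0.3990, 1.3760)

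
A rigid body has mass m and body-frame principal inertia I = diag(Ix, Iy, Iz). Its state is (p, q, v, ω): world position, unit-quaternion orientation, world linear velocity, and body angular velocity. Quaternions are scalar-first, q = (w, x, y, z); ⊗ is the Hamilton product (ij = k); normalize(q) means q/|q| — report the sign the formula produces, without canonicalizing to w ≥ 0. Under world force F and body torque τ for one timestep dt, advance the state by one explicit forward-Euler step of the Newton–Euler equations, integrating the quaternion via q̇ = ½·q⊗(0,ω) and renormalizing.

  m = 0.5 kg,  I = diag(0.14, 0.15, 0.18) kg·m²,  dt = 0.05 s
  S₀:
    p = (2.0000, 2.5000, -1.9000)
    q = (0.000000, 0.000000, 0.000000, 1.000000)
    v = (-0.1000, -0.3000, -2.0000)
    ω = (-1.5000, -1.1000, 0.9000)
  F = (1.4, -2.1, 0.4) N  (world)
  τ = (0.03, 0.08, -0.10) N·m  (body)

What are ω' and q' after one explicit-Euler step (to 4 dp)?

precession coupling ω×(Iω) = (-0.0297, 0.0540, 0.0165)
angular accel α = (0.4264, 0.1733, -0.6472)
new body rate ω' = (-1.4787, -1.0913, 0.8676)
2q̇ = q⊗(0,ω) = (-0.9000000, 1.1000000, -1.5000000, 0.0000000)
q + ½dt·q⊗(0,ω), renormalized = (-0.0225, 0.0275, -0.0375, 0.9987)

ω' = (-1.4787, -1.0913, 0.8676)
q' = (-0.0225, 0.0275, -0.0375, 0.9987)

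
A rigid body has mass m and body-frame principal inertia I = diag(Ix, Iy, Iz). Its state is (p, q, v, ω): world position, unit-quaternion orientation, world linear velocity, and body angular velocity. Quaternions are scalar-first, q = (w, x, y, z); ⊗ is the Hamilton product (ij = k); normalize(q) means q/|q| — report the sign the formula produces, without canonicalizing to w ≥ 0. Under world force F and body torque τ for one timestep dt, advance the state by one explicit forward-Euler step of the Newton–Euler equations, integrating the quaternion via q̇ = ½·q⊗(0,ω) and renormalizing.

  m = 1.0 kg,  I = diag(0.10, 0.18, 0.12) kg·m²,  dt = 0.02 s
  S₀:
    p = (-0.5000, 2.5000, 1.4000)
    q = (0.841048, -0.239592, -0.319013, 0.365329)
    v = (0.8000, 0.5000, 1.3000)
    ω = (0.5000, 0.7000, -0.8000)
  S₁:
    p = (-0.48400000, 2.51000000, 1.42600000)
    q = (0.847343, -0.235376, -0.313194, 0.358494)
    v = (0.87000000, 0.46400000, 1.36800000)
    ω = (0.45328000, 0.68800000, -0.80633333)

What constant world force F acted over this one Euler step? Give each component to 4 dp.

v₁ − v₀ = (0.07000000, -0.03600000, 0.06800000)
m·(v₁−v₀)/dt = (3.5000, -1.8000, 3.4000)

F = (3.5000, -1.8000, 3.4000)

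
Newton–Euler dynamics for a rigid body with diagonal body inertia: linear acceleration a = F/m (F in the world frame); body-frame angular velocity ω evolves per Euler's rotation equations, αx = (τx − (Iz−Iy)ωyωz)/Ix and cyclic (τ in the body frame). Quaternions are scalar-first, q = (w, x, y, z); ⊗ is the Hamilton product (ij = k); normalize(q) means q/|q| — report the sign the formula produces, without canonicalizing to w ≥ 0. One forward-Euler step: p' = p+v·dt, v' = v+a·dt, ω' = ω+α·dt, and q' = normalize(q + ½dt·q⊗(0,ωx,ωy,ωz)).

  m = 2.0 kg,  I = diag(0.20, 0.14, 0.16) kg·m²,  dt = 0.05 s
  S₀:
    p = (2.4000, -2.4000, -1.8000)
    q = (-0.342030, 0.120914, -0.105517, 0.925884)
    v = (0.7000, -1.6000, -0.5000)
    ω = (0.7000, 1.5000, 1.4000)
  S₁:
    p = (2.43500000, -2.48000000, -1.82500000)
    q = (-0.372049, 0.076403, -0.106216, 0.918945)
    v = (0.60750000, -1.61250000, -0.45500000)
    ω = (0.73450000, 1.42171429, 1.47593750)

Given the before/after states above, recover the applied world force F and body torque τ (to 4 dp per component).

ω₁ − ω₀ = (0.03450000, -0.07828571, 0.07593750)
precession coupling = (0.0420, 0.0392, -0.0630)
I·α + gyro = (0.1800, -0.1800, 0.1800)
velocity change Δv = (-0.09250000, -0.01250000, 0.04500000)
m·(v₁−v₀)/dt = (-3.7000, -0.5000, 1.8000)

F = (-3.7000, -0.5000, 1.8000)
τ = (0.1800, -0.1800, 0.1800)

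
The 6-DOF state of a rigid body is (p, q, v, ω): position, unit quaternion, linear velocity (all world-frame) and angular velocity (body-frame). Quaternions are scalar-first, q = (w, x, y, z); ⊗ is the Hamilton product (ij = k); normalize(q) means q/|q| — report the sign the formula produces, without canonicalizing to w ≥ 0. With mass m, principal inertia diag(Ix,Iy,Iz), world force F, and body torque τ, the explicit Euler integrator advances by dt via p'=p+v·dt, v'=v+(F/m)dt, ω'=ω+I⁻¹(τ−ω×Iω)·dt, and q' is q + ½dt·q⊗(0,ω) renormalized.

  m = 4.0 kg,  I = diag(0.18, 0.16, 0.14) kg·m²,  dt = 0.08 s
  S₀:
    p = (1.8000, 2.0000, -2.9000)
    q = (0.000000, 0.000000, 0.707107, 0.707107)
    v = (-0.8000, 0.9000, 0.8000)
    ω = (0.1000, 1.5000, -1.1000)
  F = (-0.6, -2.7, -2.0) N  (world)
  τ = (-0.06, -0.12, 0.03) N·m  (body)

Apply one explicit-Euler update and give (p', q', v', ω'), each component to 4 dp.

ω×(Iω) gyroscopic = (0.0330, -0.0044, -0.0030)
angular accel α = (-0.5167, -0.7225, 0.2357)
ω' = ω + α·dt = (0.0587, 1.4422, -1.0811)
Hamilton product q⊗(0,ω) = (-0.2828428, -1.8384782, 0.0707107, -0.0707107)
q' = normalize(q + ½dt·q⊗(0,ω)) = (-0.0113, -0.0733, 0.7080, 0.7023)
linear accel F/m = (-0.1500, -0.6750, -0.5000)
p' = p + v·dt = (1.7360, 2.0720, -2.8360)
new velocity v' = (-0.8120, 0.8460, 0.7600)

p' = (1.7360, 2.0720, -2.8360)
q' = (-0.0113, -0.0733, 0.7080, 0.7023)
v' = (-0.8120, 0.8460, 0.7600)
ω' = (0.0587, 1.4422, -1.0811)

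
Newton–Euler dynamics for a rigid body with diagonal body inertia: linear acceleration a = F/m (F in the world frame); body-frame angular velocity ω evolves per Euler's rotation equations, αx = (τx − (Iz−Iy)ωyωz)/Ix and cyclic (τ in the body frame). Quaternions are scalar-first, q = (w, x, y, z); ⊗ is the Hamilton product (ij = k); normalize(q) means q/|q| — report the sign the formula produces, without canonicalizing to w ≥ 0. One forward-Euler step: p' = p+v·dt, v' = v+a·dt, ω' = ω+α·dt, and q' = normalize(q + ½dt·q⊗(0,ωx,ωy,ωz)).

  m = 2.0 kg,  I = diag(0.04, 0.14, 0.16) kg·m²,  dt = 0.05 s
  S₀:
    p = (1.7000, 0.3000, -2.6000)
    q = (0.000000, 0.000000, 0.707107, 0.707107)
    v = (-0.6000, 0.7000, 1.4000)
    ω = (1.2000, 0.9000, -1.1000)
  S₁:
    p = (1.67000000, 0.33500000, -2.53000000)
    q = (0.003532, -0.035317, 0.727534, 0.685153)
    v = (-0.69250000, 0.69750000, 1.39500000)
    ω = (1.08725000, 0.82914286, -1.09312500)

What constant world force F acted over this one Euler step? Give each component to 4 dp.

Δv = v₁−v₀ = (-0.09250000, -0.00250000, -0.00500000)
applied force F = (-3.7000, -0.1000, -0.2000)

F = (-3.7000, -0.1000, -0.2000)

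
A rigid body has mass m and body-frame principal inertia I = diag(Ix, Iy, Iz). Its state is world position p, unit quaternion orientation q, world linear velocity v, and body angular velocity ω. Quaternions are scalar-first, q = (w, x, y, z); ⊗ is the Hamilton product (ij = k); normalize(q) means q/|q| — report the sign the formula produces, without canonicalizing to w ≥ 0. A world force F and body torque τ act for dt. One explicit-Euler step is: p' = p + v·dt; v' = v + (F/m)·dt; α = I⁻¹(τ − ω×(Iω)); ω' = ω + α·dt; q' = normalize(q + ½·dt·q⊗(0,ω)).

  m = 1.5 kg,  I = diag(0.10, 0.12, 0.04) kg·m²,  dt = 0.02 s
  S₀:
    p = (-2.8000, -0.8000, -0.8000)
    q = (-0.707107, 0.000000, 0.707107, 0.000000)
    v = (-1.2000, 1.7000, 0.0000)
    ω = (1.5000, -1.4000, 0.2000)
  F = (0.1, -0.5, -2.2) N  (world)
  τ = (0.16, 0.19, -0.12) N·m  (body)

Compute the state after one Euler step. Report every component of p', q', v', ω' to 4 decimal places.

(τ − ω×Iω)/I = (1.3760, 1.4333, -1.9500)
ω + α·dt = (1.5275, -1.3713, 0.1610)
q⊗(0,ω) = (0.9899498, -0.9192391, 0.9899498, -1.2020819)
q' = normalize(q + ½dt·q⊗(0,ω)) = (-0.6971, -0.0092, 0.7169, -0.0120)
linear accel F/m = (0.0667, -0.3333, -1.4667)
new position p' = (-2.8240, -0.7660, -0.8000)
new velocity v' = (-1.1987, 1.6933, -0.0293)

p' = (-2.8240, -0.7660, -0.8000)
q' = (-0.6971, -0.0092, 0.7169, -0.0120)
v' = (-1.1987, 1.6933, -0.0293)
ω' = (1.5275, -1.3713, 0.1610)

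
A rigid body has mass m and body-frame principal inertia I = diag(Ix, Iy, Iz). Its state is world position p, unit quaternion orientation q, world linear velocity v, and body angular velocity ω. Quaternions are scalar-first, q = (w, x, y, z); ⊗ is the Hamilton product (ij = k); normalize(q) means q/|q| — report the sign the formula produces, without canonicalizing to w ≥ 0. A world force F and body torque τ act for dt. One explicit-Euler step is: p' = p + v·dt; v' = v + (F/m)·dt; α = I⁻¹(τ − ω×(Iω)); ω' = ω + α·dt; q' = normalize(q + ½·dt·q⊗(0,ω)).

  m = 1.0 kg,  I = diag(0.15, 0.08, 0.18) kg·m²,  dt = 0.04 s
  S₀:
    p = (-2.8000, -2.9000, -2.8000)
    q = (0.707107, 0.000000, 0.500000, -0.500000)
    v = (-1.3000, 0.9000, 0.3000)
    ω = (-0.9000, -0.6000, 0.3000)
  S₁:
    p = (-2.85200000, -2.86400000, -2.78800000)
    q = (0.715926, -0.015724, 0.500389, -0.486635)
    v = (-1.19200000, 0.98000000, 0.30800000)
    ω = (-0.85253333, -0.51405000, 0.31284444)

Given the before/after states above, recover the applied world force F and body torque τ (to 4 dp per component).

rate change Δω = (0.04746667, 0.08595000, 0.01284444)
ω₀×(Iω₀) = (-0.0180, 0.0081, -0.0378)
I·α + gyro = (0.1600, 0.1800, 0.0200)
Δv = v₁−v₀ = (0.10800000, 0.08000000, 0.00800000)
m·(v₁−v₀)/dt = (2.7000, 2.0000, 0.2000)

F = (2.7000, 2.0000, 0.2000)
τ = (0.1600, 0.1800, 0.0200)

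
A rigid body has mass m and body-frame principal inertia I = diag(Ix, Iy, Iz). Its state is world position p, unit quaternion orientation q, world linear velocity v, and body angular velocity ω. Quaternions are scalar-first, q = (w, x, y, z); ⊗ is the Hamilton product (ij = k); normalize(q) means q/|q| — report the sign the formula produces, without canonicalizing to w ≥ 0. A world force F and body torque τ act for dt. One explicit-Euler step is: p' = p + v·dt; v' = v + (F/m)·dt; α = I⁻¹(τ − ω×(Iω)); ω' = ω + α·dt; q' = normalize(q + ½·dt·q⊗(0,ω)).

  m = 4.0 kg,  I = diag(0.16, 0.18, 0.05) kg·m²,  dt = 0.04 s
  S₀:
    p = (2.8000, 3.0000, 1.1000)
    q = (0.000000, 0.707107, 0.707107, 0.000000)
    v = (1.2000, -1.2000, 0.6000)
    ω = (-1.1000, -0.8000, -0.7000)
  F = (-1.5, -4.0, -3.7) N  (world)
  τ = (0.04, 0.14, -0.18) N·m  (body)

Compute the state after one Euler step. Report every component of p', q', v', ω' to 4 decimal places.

p' = (2.8480, 2.9520, 1.1240)
q' = (0.0269, 0.6969, 0.7167, 0.0042)
v' = (1.1850, -1.2400, 0.5630)
ω' = (-1.0718, -0.7877, -0.8581)

a = F/m = (-0.3750, -1.0000, -0.9250)
new position p' = (2.8480, 2.9520, 1.1240)
v + (F/m)dt = (1.1850, -1.2400, 0.5630)
gyro term ω×Iω = (-0.0728, 0.0847, 0.0176)
α = I⁻¹(τ − ω×Iω) = (0.7050, 0.3072, -3.9520)
new body rate ω' = (-1.0718, -0.7877, -0.8581)
2q̇ = q⊗(0,ω) = (1.3435033, -0.4949749, 0.4949749, 0.2121321)
q + ½dt·q⊗(0,ω), renormalized = (0.0269, 0.6969, 0.7167, 0.0042)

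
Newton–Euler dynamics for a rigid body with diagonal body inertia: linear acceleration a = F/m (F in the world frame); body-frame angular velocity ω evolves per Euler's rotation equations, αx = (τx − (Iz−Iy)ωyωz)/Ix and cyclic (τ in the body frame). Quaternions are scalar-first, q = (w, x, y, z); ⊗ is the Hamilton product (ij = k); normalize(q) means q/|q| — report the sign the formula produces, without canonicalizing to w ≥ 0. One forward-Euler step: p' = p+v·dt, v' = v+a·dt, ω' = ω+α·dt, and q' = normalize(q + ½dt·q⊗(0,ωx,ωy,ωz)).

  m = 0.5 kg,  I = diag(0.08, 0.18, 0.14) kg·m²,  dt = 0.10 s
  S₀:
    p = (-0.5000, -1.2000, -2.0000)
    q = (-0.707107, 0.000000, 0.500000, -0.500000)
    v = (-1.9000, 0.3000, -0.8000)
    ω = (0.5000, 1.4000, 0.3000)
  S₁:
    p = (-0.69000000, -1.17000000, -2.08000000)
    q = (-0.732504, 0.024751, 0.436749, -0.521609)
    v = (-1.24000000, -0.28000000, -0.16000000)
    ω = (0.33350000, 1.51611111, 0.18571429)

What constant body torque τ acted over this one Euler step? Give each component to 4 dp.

τ = (-0.1500, 0.2000, -0.0900)

Δω = ω₁−ω₀ = (-0.16650000, 0.11611111, -0.11428571)
gyro term ω₀×Iω₀ = (-0.0168, -0.0090, 0.0700)
I·α + gyro = (-0.1500, 0.2000, -0.0900)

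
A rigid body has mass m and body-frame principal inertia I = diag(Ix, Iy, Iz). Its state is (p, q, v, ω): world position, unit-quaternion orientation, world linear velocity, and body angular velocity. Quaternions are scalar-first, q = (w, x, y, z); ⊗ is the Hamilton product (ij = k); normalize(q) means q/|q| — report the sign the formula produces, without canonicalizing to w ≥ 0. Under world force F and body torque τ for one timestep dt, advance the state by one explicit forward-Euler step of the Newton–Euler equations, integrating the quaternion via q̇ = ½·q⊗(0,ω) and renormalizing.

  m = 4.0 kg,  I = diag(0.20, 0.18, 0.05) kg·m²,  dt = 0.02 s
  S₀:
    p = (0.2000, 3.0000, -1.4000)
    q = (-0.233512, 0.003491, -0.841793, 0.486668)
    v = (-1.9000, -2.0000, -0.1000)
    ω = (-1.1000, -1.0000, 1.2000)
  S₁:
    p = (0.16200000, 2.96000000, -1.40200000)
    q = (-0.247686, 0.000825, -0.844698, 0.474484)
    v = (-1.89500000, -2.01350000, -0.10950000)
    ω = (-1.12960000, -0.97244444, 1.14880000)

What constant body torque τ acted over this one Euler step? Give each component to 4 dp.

rate change Δω = (-0.02960000, 0.02755556, -0.05120000)
τ = I·(Δω/dt) + ω₀×(Iω₀) = (-0.1400, 0.0500, -0.1500)

τ = (-0.1400, 0.0500, -0.1500)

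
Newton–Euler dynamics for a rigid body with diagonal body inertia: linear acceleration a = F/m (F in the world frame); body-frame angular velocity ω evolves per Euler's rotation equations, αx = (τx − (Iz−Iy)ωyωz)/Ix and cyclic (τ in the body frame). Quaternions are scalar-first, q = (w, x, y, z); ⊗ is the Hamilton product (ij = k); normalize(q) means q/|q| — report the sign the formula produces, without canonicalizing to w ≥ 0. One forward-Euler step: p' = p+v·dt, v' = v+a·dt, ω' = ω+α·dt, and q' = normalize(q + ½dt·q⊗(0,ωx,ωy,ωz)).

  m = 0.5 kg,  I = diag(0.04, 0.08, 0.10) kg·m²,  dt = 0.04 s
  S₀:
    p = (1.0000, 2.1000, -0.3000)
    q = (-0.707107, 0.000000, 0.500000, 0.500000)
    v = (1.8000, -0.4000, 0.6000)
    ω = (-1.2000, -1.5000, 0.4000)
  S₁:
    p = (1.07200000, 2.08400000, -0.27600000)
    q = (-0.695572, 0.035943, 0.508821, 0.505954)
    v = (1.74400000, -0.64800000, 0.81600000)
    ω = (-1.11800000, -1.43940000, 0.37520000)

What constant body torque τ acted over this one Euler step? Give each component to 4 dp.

rate change Δω = (0.08200000, 0.06060000, -0.02480000)
ω₀×(Iω₀) = (-0.0120, 0.0288, 0.0720)
τ = I·(Δω/dt) + ω₀×(Iω₀) = (0.0700, 0.1500, 0.0100)

τ = (0.0700, 0.1500, 0.0100)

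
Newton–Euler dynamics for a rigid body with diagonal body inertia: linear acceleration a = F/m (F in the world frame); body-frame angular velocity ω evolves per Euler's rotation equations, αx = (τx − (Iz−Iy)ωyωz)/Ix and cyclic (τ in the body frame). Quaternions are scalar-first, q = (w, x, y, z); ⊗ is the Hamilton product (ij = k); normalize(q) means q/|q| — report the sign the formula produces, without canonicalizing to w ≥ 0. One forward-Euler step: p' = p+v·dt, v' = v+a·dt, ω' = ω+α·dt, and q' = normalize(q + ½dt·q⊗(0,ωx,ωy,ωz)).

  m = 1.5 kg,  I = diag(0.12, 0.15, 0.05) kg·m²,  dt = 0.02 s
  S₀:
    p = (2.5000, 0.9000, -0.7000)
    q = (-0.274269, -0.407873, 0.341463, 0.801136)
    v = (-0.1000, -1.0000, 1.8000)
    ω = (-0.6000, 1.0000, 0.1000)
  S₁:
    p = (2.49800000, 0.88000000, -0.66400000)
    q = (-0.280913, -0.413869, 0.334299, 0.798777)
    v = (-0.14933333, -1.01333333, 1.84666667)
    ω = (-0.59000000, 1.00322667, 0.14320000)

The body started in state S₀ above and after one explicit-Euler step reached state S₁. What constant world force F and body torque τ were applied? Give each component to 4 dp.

F = (-3.7000, -1.0000, 3.5000)
τ = (0.0500, 0.0200, 0.0900)

velocity change Δv = (-0.04933333, -0.01333333, 0.04666667)
F = m·Δv/dt = (-3.7000, -1.0000, 3.5000)
ω₁ − ω₀ = (0.01000000, 0.00322667, 0.04320000)
precession coupling = (-0.0100, -0.0042, -0.0180)
τ = I·(Δω/dt) + ω₀×(Iω₀) = (0.0500, 0.0200, 0.0900)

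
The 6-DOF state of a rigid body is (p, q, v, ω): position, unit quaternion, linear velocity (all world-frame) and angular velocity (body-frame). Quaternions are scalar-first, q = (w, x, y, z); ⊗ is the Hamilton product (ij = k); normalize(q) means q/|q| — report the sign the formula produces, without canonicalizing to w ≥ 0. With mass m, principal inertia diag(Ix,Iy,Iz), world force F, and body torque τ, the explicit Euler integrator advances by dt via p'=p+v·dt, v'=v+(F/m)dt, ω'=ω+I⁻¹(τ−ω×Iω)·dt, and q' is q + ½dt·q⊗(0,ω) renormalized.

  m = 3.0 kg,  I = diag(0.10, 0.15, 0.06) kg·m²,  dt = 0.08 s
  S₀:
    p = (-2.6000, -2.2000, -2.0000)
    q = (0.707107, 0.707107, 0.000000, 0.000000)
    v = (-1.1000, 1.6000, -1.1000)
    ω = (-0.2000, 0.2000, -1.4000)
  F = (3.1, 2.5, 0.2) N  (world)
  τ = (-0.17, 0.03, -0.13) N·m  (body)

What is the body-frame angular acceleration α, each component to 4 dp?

ω×(Iω) gyroscopic = (0.0252, 0.0112, -0.0020)
α = I⁻¹(τ − ω×Iω) = (-1.9520, 0.1253, -2.1333)

α = (-1.9520, 0.1253, -2.1333)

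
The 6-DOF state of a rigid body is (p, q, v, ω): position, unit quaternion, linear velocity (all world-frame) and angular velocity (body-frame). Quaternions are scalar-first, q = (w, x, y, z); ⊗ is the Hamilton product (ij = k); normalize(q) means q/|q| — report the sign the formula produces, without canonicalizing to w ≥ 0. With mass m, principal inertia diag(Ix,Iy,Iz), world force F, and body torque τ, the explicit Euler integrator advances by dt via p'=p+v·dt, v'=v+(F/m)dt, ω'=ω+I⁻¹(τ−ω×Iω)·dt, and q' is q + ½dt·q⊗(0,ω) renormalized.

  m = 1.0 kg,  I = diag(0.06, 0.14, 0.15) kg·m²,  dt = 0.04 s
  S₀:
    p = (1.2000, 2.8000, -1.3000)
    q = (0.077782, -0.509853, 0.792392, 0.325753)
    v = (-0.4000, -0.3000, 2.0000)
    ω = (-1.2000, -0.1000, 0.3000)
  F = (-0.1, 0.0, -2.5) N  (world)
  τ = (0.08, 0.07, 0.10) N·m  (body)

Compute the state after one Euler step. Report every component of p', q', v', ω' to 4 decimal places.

p' = (1.1840, 2.7880, -1.2200)
q' = (0.0652, -0.5062, 0.7872, 0.3462)
v' = (-0.4040, -0.3000, 1.9000)
ω' = (-1.1465, -0.0893, 0.3241)

new position p' = (1.1840, 2.7880, -1.2200)
new velocity v' = (-0.4040, -0.3000, 1.9000)
(τ − ω×Iω)/I = (1.3383, 0.2686, 0.6027)
new body rate ω' = (-1.1465, -0.0893, 0.3241)
2q̇ = q⊗(0,ω) = (-0.6303103, 0.1769545, -0.2457259, 1.0251903)
updated quaternion q' = (0.0652, -0.5062, 0.7872, 0.3462)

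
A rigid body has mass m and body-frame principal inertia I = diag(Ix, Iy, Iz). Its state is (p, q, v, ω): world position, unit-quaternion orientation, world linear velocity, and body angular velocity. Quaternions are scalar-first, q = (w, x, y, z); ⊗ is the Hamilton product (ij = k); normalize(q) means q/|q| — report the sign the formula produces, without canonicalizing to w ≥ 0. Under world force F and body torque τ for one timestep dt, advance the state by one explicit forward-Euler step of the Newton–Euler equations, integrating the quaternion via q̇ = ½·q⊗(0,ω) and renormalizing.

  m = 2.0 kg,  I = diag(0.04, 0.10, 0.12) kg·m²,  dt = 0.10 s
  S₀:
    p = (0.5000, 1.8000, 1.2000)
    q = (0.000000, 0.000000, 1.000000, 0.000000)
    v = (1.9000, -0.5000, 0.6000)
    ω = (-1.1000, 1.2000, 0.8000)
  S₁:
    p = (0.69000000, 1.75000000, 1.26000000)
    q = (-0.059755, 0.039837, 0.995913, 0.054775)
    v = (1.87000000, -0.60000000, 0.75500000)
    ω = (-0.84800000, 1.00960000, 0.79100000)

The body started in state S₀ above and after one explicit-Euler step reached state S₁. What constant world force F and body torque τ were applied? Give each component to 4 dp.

Δv = v₁−v₀ = (-0.03000000, -0.10000000, 0.15500000)
m·(v₁−v₀)/dt = (-0.6000, -2.0000, 3.1000)
rate change Δω = (0.25200000, -0.19040000, -0.00900000)
precession coupling = (0.0192, 0.0704, -0.0792)
applied torque τ = (0.1200, -0.1200, -0.0900)

F = (-0.6000, -2.0000, 3.1000)
τ = (0.1200, -0.1200, -0.0900)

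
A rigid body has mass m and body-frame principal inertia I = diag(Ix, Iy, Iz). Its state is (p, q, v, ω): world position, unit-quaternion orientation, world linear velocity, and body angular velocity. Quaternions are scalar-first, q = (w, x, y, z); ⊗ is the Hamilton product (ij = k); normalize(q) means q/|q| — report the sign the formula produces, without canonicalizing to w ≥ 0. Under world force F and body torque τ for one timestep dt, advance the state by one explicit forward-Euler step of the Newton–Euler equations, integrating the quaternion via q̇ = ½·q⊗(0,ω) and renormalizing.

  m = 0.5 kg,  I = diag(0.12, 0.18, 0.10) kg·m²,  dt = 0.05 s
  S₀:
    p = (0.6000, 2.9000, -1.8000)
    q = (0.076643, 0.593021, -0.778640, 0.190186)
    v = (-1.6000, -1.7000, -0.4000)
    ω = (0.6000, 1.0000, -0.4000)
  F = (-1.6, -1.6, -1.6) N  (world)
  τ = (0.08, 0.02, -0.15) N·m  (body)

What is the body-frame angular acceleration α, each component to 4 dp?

gyro term ω×Iω = (0.0320, -0.0048, 0.0360)
α = I⁻¹(τ − ω×Iω) = (0.4000, 0.1378, -1.8600)

α = (0.4000, 0.1378, -1.8600)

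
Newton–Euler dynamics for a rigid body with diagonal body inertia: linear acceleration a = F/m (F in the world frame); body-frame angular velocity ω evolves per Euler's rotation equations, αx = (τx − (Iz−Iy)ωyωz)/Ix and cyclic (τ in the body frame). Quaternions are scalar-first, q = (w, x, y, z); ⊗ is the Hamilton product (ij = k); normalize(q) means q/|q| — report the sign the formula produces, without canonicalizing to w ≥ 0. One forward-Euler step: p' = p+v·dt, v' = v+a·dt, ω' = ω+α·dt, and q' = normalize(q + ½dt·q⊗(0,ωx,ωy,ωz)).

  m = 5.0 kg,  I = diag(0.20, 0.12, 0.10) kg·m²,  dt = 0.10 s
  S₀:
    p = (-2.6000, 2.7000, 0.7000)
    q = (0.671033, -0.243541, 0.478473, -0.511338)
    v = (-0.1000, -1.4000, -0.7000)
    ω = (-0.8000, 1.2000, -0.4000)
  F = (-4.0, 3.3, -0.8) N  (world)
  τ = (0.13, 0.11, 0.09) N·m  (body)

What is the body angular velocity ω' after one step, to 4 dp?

ω' = (-0.7398, 1.2650, -0.3868)

angular accel α = (0.6020, 0.6500, 0.1320)
ω' = ω + α·dt = (-0.7398, 1.2650, -0.3868)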